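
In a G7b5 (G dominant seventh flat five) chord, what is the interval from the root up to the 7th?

minor seventh

G7b5 is spelled G, B, D♭, F.
So we need the interval from G up to F.
G up to F is 10 semitones, a half step narrower than a major seventh, so the interval is minor.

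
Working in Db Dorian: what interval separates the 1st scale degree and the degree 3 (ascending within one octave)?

Db dorian: Db Eb Fb Gb Ab Bb Cb.
The 1st scale degree is Db and the scale degree 3 is Fb.
Db up to Fb is 3 semitones, a half step narrower than a major third, so the interval is minor.

minor 3rd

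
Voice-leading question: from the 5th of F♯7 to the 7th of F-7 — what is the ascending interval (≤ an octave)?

d3

F♯7 has C♯ as its 5th, and F-7 has E♭ as its 7th.
C♯ up to E♭ is 2 semitones, a whole step narrower than a major third, so the interval is diminished.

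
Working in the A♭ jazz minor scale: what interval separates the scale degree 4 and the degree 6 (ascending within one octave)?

A♭ melodic minor: A♭ B♭ C♭ D♭ E♭ F G.
That puts D♭ below F.
Counting 3 letters and 4 half steps from D♭ gives a major third.

M3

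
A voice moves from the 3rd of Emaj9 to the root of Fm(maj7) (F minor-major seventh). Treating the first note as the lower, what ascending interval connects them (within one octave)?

The 3rd of Emaj9 is G♯; the root of Fm(maj7) (F minor-major seventh) is F.
G♯ up to F is 9 semitones, a whole step narrower than a major seventh, so the interval is diminished.

diminished seventh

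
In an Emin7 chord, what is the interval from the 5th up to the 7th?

m3

Em7 (E minor seventh) is spelled E-G-B-D.
The 5th is B and the 7th is D.
3 letter names make it a third; at 3 semitones (a half step narrower than major) the quality is minor.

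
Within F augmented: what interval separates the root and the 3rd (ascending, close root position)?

major third

F augmented: F–A–C#.
Root = F; 3rd = A.
F up to A spans 3 letter names and 4 semitones — a major third.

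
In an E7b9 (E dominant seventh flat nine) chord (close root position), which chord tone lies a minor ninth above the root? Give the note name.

The chord tones of E7b9 (E dominant seventh flat nine) are E G# B D F.
The root is E. A minor ninth above E is F.
F is the chord's 9th.

F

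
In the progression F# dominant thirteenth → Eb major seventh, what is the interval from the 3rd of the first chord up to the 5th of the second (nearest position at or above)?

diminished 2nd

F# dominant thirteenth has A# as its 3rd, and Eb major seventh has Bb as its 5th.
2 letter names make it a second; at 0 semitones (a whole step narrower than major) the quality is diminished.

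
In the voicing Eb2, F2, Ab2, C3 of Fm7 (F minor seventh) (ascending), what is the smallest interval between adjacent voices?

M2

Adjacent intervals: Eb2→F2 = major second; F2→Ab2 = minor third; Ab2→C3 = major third.
The smallest is Eb2 to F2, a major second (2 semitones).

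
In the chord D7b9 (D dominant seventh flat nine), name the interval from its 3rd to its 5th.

D7b9: D-F♯-A-C-E♭.
So we need the interval from F♯ up to A.
From F♯ to A: 3 semitones over a third = minor.

minor third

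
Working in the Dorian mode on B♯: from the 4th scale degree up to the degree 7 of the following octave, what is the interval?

B♯ dorian: B♯ C𝄪 D♯ E♯ F𝄪 G𝄪 A♯.
4th scale degree = E♯; scale degree 7 (up an octave) = A♯.
From E♯ to A♯ is 17 semitones, exactly the perfect eleventh.

perfect 11th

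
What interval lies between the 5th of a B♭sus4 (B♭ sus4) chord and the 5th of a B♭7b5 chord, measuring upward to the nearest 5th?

diminished octave

B♭sus4 (B♭ sus4) has F as its 5th, and B♭7b5 has F♭ as its 5th.
F up to F♭ is 11 semitones, a half step narrower than a perfect octave, so the interval is diminished.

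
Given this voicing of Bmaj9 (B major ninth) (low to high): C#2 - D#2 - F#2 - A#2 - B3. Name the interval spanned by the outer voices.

m14

The outer voices are C#2 and B3.
C# up to B is 22 semitones, a half step narrower than a major fourteenth, so the interval is minor.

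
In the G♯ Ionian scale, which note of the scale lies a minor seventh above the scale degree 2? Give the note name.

G#

The scale is G♯ A♯ B♯ C♯ D♯ E♯ F𝄪.
The scale degree 2 is A♯; a minor seventh above that is G♯ — scale degree 1.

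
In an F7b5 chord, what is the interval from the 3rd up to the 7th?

F dominant seventh flat five: F-A-Cb-Eb.
The 3rd is A and the 7th is Eb.
A up to Eb is 6 semitones, a half step narrower than a perfect fifth, so the interval is diminished.
This 3–7 tritone is the characteristic tension at the heart of the dominant sound.

diminished 5th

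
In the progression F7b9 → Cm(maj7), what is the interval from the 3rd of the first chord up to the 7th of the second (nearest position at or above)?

major 2nd

The 3rd of F7b9 is A; the 7th of Cm(maj7) is B.
A up to B spans 2 letter names and 2 semitones — a major second.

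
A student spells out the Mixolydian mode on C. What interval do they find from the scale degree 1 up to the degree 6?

Spelling the Mixolydian mode on C: C D E F G A B♭.
Scale degree 1 = C; 6th scale degree = A.
C up to A spans 6 letter names and 9 semitones — a major sixth.

major sixth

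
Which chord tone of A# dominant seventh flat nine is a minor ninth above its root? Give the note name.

A#7b9 (A# dominant seventh flat nine): A#, C##, E#, G#, B.
The root is A#. A minor ninth above A# is B.
B is the chord's 9th.

B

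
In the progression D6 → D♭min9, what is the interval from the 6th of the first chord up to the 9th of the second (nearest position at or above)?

The 6th of D6 is B; the 9th of D♭min9 is E♭.
B up to E♭ is 4 semitones, a half step narrower than a perfect fourth, so the interval is diminished.

diminished 4th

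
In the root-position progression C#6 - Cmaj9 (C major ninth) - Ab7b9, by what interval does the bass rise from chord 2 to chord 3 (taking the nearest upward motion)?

The roots are C and Ab.
6 letter names make it a sixth; at 8 semitones (a half step narrower than major) the quality is minor.

minor sixth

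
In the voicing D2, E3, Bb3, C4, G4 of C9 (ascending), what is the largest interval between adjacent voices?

Adjacent intervals: D2→E3 = major ninth; E3→Bb3 = diminished fifth; Bb3→C4 = major second; C4→G4 = perfect fifth.
The largest is D2 to E3, a major ninth (14 semitones).

major ninth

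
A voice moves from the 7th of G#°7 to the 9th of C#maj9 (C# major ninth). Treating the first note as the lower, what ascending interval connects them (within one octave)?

A6

G#°7 has F as its 7th, and C#maj9 (C# major ninth) has D# as its 9th.
From F to D#: 10 semitones over a sixth = augmented.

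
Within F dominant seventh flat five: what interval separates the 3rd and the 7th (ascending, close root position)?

diminished fifth

F7b5 is spelled F A Cb Eb.
The 3rd is A and the 7th is Eb.
5 letter names make it a fifth; at 6 semitones (a half step narrower than perfect) the quality is diminished.
That tritone between 3rd and 7th is what gives the dominant seventh its pull toward resolution.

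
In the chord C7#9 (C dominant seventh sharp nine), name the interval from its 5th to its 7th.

minor third

C dominant seventh sharp nine: C-E-G-B♭-D♯.
The 5th is G and the 7th is B♭.
G up to B♭ is 3 semitones, a half step narrower than a major third, so the interval is minor.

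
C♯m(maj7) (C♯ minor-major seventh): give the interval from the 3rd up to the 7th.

C♯m(maj7): C♯ E G♯ B♯.
So we need the interval from E up to B♯.
5 letter names make it a fifth; at 8 semitones (a half step wider than perfect) the quality is augmented.

augmented 5th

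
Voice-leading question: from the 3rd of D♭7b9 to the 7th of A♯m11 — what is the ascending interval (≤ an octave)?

D♭7b9 has F as its 3rd, and A♯m11 has G♯ as its 7th.
F up to G♯ is 3 semitones, a half step wider than a major second, so the interval is augmented.

augmented 2nd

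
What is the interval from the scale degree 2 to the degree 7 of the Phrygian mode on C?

C phrygian: C Db Eb F G Ab Bb.
The scale degree 2 is Db and the 7th degree is Bb.
Db up to Bb spans 6 letter names and 9 semitones — a major sixth.

major sixth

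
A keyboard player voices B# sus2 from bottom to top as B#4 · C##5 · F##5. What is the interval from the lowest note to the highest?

The outer voices are B#4 and F##5.
From B# to F## is 7 semitones, exactly the perfect fifth.

perfect 5th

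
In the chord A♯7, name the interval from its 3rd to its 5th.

A♯7 (A♯ dominant seventh) is spelled A♯ C𝄪 E♯ G♯.
So we need the interval from C𝄪 up to E♯.
C𝄪 up to E♯ is 3 semitones, a half step narrower than a major third, so the interval is minor.

minor third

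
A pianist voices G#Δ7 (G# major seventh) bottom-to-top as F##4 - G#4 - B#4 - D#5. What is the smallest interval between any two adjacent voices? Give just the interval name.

minor second

Adjacent intervals: F##4→G#4 = minor second; G#4→B#4 = major third; B#4→D#5 = minor third.
The smallest is F##4 to G#4, a minor second (1 semitone).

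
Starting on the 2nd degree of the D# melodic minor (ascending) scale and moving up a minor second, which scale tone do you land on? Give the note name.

The scale is D# E# F# G# A# B# C##.
The 2nd degree is E#; a minor second above that is F# — scale degree 3.

F#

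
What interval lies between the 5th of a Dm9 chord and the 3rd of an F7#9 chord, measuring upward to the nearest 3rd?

The 5th of Dm9 is A; the 3rd of F7#9 is A.
From A to A is 0 semitones, exactly the perfect unison.

perfect unison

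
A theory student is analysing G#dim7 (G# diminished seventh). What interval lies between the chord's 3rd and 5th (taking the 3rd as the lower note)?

minor third

G# diminished seventh is spelled G#–B–D–F.
That puts B below D.
3 letter names make it a third; at 3 semitones (a half step narrower than major) the quality is minor.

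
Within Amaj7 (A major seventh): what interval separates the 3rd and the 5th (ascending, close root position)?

minor third

Spelling the chord: A-C#-E-G#.
That puts C# below E.
C# up to E is 3 semitones, a half step narrower than a major third, so the interval is minor.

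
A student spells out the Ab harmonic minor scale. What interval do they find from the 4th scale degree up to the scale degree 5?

Spelling the Ab harmonic minor scale: Ab Bb Cb Db Eb Fb G.
That puts Db below Eb.
From Db to Eb is 2 semitones, exactly the major second.

M2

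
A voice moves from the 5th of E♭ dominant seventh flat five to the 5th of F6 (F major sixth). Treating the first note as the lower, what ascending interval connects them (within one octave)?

augmented 2nd

The 5th of E♭ dominant seventh flat five is B𝄫; the 5th of F6 (F major sixth) is C.
2 letter names make it a second; at 3 semitones (a half step wider than major) the quality is augmented.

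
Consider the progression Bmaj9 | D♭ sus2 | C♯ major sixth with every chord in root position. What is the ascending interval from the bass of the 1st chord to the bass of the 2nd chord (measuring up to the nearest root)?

The roots are B and D♭.
From B to D♭: 2 semitones over a third = diminished.

diminished third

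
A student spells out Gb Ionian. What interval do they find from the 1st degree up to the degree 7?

major 7th

The scale runs Gb Ab Bb Cb Db Eb F.
So we need the interval from Gb up to F.
From Gb to F is 11 semitones, exactly the major seventh.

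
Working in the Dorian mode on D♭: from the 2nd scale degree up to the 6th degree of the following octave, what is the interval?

Spelling the Dorian mode on D♭: D♭ E♭ F♭ G♭ A♭ B♭ C♭.
So we need the interval from E♭ up to B♭.
Counting 12 letters and 19 half steps from E♭ gives a perfect twelfth.

perfect twelfth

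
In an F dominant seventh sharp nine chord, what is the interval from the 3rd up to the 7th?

Spelling the chord: F A C Eb G#.
So we need the interval from A up to Eb.
From A to Eb: 6 semitones over a fifth = diminished.

diminished 5th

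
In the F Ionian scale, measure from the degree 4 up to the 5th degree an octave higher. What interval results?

major ninth

F major: F G A Bb C D E.
The degree 4 is Bb and the 5th degree (up an octave) is C.
From Bb to C is 14 semitones, exactly the major ninth.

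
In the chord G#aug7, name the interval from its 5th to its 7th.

G#+7: G# B# D## F#.
So we need the interval from D## up to F#.
D## up to F# is 2 semitones, a whole step narrower than a major third, so the interval is diminished.

diminished 3rd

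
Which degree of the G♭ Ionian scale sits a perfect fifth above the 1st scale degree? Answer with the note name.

Db

The scale is G♭ A♭ B♭ C♭ D♭ E♭ F.
The 1st scale degree is G♭; a perfect fifth above that is D♭ — scale degree 5.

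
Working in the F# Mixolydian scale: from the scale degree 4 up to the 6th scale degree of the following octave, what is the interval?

major tenth

The scale runs F# G# A# B C# D# E.
So we need the interval from B up to D#.
B up to D# spans 10 letter names and 16 semitones — a major tenth.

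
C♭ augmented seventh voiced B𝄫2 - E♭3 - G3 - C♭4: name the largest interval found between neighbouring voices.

augmented fourth

Adjacent intervals: B𝄫2→E♭3 = augmented fourth; E♭3→G3 = major third; G3→C♭4 = diminished fourth.
The largest is B𝄫2 to E♭3, an augmented fourth (6 semitones).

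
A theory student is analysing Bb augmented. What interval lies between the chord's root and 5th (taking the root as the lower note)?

Spelling the chord: Bb D F#.
Root = Bb; 5th = F#.
From Bb to F#: 8 semitones over a fifth = augmented.

augmented 5th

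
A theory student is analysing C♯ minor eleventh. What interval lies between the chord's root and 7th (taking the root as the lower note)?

minor seventh

The chord tones of C♯m11 (C♯ minor eleventh) are C♯, E, G♯, B, D♯, F♯.
The root is C♯ and the 7th is B.
From C♯ to B: 10 semitones over a seventh = minor.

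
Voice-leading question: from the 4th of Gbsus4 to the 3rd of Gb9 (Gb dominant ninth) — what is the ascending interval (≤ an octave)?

major seventh

The 4th of Gbsus4 is Cb; the 3rd of Gb9 (Gb dominant ninth) is Bb.
Cb up to Bb spans 7 letter names and 11 semitones — a major seventh.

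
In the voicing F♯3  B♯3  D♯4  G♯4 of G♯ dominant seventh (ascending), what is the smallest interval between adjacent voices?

minor third

Adjacent intervals: F♯3→B♯3 = augmented fourth; B♯3→D♯4 = minor third; D♯4→G♯4 = perfect fourth.
The smallest is B♯3 to D♯4, a minor third (3 semitones).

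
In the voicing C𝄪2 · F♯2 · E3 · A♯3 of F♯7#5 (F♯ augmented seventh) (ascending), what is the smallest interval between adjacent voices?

d4

Adjacent intervals: C𝄪2→F♯2 = diminished fourth; F♯2→E3 = minor seventh; E3→A♯3 = augmented fourth.
The smallest is C𝄪2 to F♯2, a diminished fourth (4 semitones).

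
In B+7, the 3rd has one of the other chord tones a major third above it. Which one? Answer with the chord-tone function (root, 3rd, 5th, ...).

B+7 (B augmented seventh) is spelled B, D#, F##, A.
The 3rd is D#. A major third above D# is F##.
F## is the chord's 5th.

5th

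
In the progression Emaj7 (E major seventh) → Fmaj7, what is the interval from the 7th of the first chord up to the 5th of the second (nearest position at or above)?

Emaj7 (E major seventh) has D♯ as its 7th, and Fmaj7 has C as its 5th.
D♯ up to C is 9 semitones, a whole step narrower than a major seventh, so the interval is diminished.

d7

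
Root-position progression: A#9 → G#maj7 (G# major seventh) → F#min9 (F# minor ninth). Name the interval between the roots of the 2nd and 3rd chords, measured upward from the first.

minor seventh

The roots are G# and F#.
From G# to F#: 10 semitones over a seventh = minor.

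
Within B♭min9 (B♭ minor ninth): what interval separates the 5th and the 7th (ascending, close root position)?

minor third

B♭m9 (B♭ minor ninth): B♭–D♭–F–A♭–C.
5th = F; 7th = A♭.
From F to A♭: 3 semitones over a third = minor.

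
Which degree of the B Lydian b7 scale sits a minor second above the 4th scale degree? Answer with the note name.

F#

The scale is B C# D# E# F# G# A.
The 4th scale degree is E#; a minor second above that is F# — scale degree 5.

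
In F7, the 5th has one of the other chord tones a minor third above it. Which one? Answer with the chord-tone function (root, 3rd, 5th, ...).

7th

F dominant seventh: F-A-C-Eb.
The 5th is C. A minor third above C is Eb.
Eb is the chord's 7th.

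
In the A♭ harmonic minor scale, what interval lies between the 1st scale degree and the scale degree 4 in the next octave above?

Spelling the A♭ harmonic minor scale: A♭ B♭ C♭ D♭ E♭ F♭ G.
So we need the interval from A♭ up to D♭.
From A♭ to D♭ is 17 semitones, exactly the perfect eleventh.

perfect eleventh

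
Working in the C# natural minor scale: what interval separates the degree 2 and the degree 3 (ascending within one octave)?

C# natural minor: C# D# E F# G# A B.
The degree 2 is D# and the degree 3 is E.
From D# to E: 1 semitone over a second = minor.

minor second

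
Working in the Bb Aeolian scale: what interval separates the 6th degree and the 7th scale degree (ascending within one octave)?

Spelling the Bb Aeolian scale: Bb C Db Eb F Gb Ab.
That puts Gb below Ab.
Counting 2 letters and 2 half steps from Gb gives a major second.

major 2nd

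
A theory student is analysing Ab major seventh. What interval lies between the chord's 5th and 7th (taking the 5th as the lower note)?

major third

Spelling the chord: Ab C Eb G.
5th = Eb; 7th = G.
Counting 3 letters and 4 half steps from Eb gives a major third.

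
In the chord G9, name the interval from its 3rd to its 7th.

d5

G dominant ninth is spelled G B D F A.
So we need the interval from B up to F.
B up to F is 6 semitones, a half step narrower than a perfect fifth, so the interval is diminished.
That tritone between 3rd and 7th is what gives the dominant seventh its pull toward resolution.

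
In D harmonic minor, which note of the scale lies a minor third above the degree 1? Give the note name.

F

The scale is D E F G A Bb C#.
The degree 1 is D; a minor third above that is F — scale degree 3.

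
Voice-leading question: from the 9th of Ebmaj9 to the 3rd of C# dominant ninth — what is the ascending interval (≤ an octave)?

Ebmaj9 has F as its 9th, and C# dominant ninth has E# as its 3rd.
7 letter names make it a seventh; at 12 semitones (a half step wider than major) the quality is augmented.

augmented seventh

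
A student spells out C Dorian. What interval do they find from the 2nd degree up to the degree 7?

minor sixth

C dorian: C D E♭ F G A B♭.
2nd degree = D; 7th scale degree = B♭.
6 letter names make it a sixth; at 8 semitones (a half step narrower than major) the quality is minor.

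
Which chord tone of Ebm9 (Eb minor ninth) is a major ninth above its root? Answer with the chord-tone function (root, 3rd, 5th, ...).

Eb minor ninth is spelled Eb–Gb–Bb–Db–F.
The root is Eb. A major ninth above Eb is F.
F is the chord's 9th.

9th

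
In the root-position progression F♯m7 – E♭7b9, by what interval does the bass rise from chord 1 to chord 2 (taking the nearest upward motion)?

diminished 7th

The roots are F♯ and E♭.
From F♯ to E♭: 9 semitones over a seventh = diminished.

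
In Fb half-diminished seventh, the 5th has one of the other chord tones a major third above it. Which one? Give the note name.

Ebb

Spelling the chord: Fb Abb Cbb Ebb.
The 5th is Cbb. A major third above Cbb is Ebb.
Ebb is the chord's 7th.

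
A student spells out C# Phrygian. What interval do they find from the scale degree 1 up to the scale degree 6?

minor sixth

C# phrygian: C# D E F# G# A B.
That puts C# below A.
C# up to A is 8 semitones, a half step narrower than a major sixth, so the interval is minor.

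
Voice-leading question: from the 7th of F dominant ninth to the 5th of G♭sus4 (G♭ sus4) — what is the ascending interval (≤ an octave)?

minor seventh

The 7th of F dominant ninth is E♭; the 5th of G♭sus4 (G♭ sus4) is D♭.
7 letter names make it a seventh; at 10 semitones (a half step narrower than major) the quality is minor.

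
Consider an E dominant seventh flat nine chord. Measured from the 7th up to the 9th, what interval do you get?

m3

E dominant seventh flat nine is spelled E G♯ B D F.
That puts D below F.
D up to F is 3 semitones, a half step narrower than a major third, so the interval is minor.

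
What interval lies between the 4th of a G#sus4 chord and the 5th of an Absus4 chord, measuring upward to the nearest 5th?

diminished 3rd

G#sus4 has C# as its 4th, and Absus4 has Eb as its 5th.
C# up to Eb is 2 semitones, a whole step narrower than a major third, so the interval is diminished.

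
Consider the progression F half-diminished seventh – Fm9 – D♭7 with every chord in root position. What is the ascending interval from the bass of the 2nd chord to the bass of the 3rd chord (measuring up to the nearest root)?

The roots are F and D♭.
6 letter names make it a sixth; at 8 semitones (a half step narrower than major) the quality is minor.

minor sixth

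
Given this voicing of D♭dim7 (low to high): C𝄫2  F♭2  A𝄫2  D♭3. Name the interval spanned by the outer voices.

The outer voices are C𝄫2 and D♭3.
From C𝄫 to D♭: 15 semitones over a ninth = augmented.

augmented ninth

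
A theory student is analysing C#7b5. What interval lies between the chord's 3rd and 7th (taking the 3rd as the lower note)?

The chord tones of C# dominant seventh flat five are C#–E#–G–B.
That puts E# below B.
E# up to B is 6 semitones, a half step narrower than a perfect fifth, so the interval is diminished.

diminished fifth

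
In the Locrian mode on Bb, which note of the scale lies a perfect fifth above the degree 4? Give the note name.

Bb

The scale is Bb Cb Db Eb Fb Gb Ab.
The degree 4 is Eb; a perfect fifth above that is Bb — scale degree 1.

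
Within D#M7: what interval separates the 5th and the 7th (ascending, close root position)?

Spelling the chord: D#-F##-A#-C##.
So we need the interval from A# up to C##.
A# up to C## spans 3 letter names and 4 semitones — a major third.

M3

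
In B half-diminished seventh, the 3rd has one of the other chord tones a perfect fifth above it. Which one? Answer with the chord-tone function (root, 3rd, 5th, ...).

The chord tones of Bø7 (B half-diminished seventh) are B D F A.
The 3rd is D. A perfect fifth above D is A.
A is the chord's 7th.

7th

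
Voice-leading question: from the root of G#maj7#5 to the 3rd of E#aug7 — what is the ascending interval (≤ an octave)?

The root of G#maj7#5 is G#; the 3rd of E#aug7 is G##.
G# up to G## is 1 semitone, a half step wider than a perfect unison, so the interval is augmented.

augmented 1st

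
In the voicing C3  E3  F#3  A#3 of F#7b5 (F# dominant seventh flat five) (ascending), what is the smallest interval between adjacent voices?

major second

Adjacent intervals: C3→E3 = major third; E3→F#3 = major second; F#3→A#3 = major third.
The smallest is E3 to F#3, a major second (2 semitones).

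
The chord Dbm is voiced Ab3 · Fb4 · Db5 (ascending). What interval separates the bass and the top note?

The outer voices are Ab3 and Db5.
From Ab to Db is 17 semitones, exactly the perfect eleventh.

perfect eleventh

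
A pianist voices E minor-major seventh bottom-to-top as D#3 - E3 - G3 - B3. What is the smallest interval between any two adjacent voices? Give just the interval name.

Adjacent intervals: D#3→E3 = minor second; E3→G3 = minor third; G3→B3 = major third.
The smallest is D#3 to E3, a minor second (1 semitone).

m2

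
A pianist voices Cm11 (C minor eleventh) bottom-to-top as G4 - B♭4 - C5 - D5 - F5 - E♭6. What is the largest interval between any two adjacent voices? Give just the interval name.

Adjacent intervals: G4→B♭4 = minor third; B♭4→C5 = major second; C5→D5 = major second; D5→F5 = minor third; F5→E♭6 = minor seventh.
The largest is F5 to E♭6, a minor seventh (10 semitones).

minor seventh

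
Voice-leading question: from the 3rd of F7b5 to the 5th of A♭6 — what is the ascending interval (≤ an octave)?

The 3rd of F7b5 is A; the 5th of A♭6 is E♭.
A up to E♭ is 6 semitones, a half step narrower than a perfect fifth, so the interval is diminished.

diminished fifth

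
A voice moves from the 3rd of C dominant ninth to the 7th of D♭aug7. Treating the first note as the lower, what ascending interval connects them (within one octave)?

d6

C dominant ninth has E as its 3rd, and D♭aug7 has C♭ as its 7th.
E up to C♭ is 7 semitones, a whole step narrower than a major sixth, so the interval is diminished.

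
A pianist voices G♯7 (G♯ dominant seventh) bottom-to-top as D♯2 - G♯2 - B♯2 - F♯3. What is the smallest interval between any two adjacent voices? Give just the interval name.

Adjacent intervals: D♯2→G♯2 = perfect fourth; G♯2→B♯2 = major third; B♯2→F♯3 = diminished fifth.
The smallest is G♯2 to B♯2, a major third (4 semitones).

major third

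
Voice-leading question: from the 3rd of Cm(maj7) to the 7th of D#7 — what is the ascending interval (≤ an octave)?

Cm(maj7) has Eb as its 3rd, and D#7 has C# as its 7th.
6 letter names make it a sixth; at 10 semitones (a half step wider than major) the quality is augmented.

augmented sixth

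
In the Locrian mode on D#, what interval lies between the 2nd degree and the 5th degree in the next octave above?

The scale runs D# E F# G# A B C#.
That puts E below A.
E up to A spans 11 letter names and 17 semitones — a perfect eleventh.

perfect 11th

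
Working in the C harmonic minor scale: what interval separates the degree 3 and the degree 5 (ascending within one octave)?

major 3rd

C harmonic minor: C D Eb F G Ab B.
That puts Eb below G.
Eb up to G spans 3 letter names and 4 semitones — a major third.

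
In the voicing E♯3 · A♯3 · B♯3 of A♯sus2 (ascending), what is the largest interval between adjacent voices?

Adjacent intervals: E♯3→A♯3 = perfect fourth; A♯3→B♯3 = major second.
The largest is E♯3 to A♯3, a perfect fourth (5 semitones).

P4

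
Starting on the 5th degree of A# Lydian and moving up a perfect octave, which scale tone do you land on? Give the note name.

E#

The scale is A# B# C## D## E# F## G##.
The 5th degree is E#; a perfect octave above that is E# — scale degree 5.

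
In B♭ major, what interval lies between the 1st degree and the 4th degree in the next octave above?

P11

The scale runs B♭ C D E♭ F G A.
That puts B♭ below E♭.
B♭ up to E♭ spans 11 letter names and 17 semitones — a perfect eleventh.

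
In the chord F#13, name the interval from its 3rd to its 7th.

diminished fifth

Spelling the chord: F# A# C# E G# D#.
So we need the interval from A# up to E.
From A# to E: 6 semitones over a fifth = diminished.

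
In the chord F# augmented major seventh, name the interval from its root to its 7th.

F#+maj7: F#, A#, C##, E#.
So we need the interval from F# up to E#.
F# up to E# spans 7 letter names and 11 semitones — a major seventh.

major seventh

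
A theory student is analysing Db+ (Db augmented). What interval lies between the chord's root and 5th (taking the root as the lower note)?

A5

Dbaug (Db augmented) is spelled Db–F–A.
Root = Db; 5th = A.
5 letter names make it a fifth; at 8 semitones (a half step wider than perfect) the quality is augmented.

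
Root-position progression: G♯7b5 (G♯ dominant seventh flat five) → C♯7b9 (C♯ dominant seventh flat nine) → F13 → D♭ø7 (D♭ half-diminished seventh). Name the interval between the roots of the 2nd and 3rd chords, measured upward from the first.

diminished fourth

The roots are C♯ and F.
4 letter names make it a fourth; at 4 semitones (a half step narrower than perfect) the quality is diminished.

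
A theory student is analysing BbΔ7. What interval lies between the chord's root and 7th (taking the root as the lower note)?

major seventh

BbΔ7: Bb, D, F, A.
That puts Bb below A.
Bb up to A spans 7 letter names and 11 semitones — a major seventh.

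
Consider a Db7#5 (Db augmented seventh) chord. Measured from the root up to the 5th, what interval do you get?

The chord tones of Db7#5 are Db F A Cb.
Root = Db; 5th = A.
From Db to A: 8 semitones over a fifth = augmented.

augmented fifth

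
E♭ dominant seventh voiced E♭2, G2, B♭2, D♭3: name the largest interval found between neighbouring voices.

major 3rd

Adjacent intervals: E♭2→G2 = major third; G2→B♭2 = minor third; B♭2→D♭3 = minor third.
The largest is E♭2 to G2, a major third (4 semitones).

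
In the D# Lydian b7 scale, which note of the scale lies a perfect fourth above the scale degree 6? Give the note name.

E#

The scale is D# E# F## G## A# B# C#.
The scale degree 6 is B#; a perfect fourth above that is E# — scale degree 2.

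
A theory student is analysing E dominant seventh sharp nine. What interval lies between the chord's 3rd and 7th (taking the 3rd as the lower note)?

d5

E dominant seventh sharp nine: E-G#-B-D-F##.
So we need the interval from G# up to D.
G# up to D is 6 semitones, a half step narrower than a perfect fifth, so the interval is diminished.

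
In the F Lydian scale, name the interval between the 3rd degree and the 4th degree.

major 2nd

Spelling the F Lydian scale: F G A B C D E.
So we need the interval from A up to B.
Counting 2 letters and 2 half steps from A gives a major second.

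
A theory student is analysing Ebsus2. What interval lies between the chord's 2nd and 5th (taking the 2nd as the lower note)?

perfect fourth

Eb sus2: Eb-F-Bb.
So we need the interval from F up to Bb.
F up to Bb spans 4 letter names and 5 semitones — a perfect fourth.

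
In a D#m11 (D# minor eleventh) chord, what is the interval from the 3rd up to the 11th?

major ninth

Spelling the chord: D#, F#, A#, C#, E#, G#.
3rd = F#; 11th = G#.
Counting 9 letters and 14 half steps from F# gives a major ninth.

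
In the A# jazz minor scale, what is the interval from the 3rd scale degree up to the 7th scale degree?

augmented fifth

A# melodic minor: A# B# C# D# E# F## G##.
So we need the interval from C# up to G##.
C# up to G## is 8 semitones, a half step wider than a perfect fifth, so the interval is augmented.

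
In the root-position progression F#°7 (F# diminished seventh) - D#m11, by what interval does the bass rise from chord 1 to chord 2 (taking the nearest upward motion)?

The roots are F# and D#.
F# up to D# spans 6 letter names and 9 semitones — a major sixth.

major sixth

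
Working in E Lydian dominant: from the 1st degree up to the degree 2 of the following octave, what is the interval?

M9

The scale runs E F# G# A# B C# D.
So we need the interval from E up to F#.
Counting 9 letters and 14 half steps from E gives a major ninth.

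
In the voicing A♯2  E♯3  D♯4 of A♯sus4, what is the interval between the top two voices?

minor seventh

Those voices are E♯3 and D♯4.
From E♯ to D♯: 10 semitones over a seventh = minor.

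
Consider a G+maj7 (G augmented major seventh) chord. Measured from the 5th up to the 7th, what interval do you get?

G augmented major seventh is spelled G, B, D♯, F♯.
The 5th is D♯ and the 7th is F♯.
3 letter names make it a third; at 3 semitones (a half step narrower than major) the quality is minor.

minor third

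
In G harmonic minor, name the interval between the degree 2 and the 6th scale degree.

diminished fifth

The scale runs G A Bb C D Eb F#.
The degree 2 is A and the 6th scale degree is Eb.
5 letter names make it a fifth; at 6 semitones (a half step narrower than perfect) the quality is diminished.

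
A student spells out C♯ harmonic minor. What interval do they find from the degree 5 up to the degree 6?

Spelling C♯ harmonic minor: C♯ D♯ E F♯ G♯ A B♯.
The degree 5 is G♯ and the 6th scale degree is A.
G♯ up to A is 1 semitone, a half step narrower than a major second, so the interval is minor.

minor second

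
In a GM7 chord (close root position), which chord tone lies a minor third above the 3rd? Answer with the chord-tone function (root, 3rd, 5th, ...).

5th

GM7: G–B–D–F#.
The 3rd is B. A minor third above B is D.
D is the chord's 5th.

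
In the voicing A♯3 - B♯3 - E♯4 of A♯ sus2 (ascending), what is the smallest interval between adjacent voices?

Adjacent intervals: A♯3→B♯3 = major second; B♯3→E♯4 = perfect fourth.
The smallest is A♯3 to B♯3, a major second (2 semitones).

major second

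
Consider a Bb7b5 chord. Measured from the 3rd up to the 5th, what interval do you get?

Bb7b5: Bb, D, Fb, Ab.
So we need the interval from D up to Fb.
From D to Fb: 2 semitones over a third = diminished.

diminished third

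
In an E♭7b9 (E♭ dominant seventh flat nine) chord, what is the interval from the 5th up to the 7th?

minor third

Spelling the chord: E♭–G–B♭–D♭–F♭.
That puts B♭ below D♭.
3 letter names make it a third; at 3 semitones (a half step narrower than major) the quality is minor.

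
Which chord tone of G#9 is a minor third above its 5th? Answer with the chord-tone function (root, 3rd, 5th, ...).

7th

G#9: G#, B#, D#, F#, A#.
The 5th is D#. A minor third above D# is F#.
F# is the chord's 7th.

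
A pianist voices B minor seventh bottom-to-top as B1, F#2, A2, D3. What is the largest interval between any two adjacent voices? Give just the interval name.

Adjacent intervals: B1→F#2 = perfect fifth; F#2→A2 = minor third; A2→D3 = perfect fourth.
The largest is B1 to F#2, a perfect fifth (7 semitones).

perfect fifth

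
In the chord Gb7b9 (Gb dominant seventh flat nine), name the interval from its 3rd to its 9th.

d7

Spelling the chord: Gb, Bb, Db, Fb, Abb.
The 3rd is Bb and the 9th is Abb.
Bb up to Abb is 9 semitones, a whole step narrower than a major seventh, so the interval is diminished.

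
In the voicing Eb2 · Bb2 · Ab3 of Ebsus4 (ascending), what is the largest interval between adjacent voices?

Adjacent intervals: Eb2→Bb2 = perfect fifth; Bb2→Ab3 = minor seventh.
The largest is Bb2 to Ab3, a minor seventh (10 semitones).

minor seventh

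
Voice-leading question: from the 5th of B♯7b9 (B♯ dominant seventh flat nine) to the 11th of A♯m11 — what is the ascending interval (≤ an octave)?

m6

The 5th of B♯7b9 (B♯ dominant seventh flat nine) is F𝄪; the 11th of A♯m11 is D♯.
From F𝄪 to D♯: 8 semitones over a sixth = minor.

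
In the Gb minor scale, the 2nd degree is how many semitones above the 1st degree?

2

The scale is Gb Ab Bbb Cb Db Ebb Fb.
Gb up to Ab is a major second — 2 semitones.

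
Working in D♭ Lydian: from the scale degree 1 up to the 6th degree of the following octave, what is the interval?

major thirteenth

Spelling D♭ Lydian: D♭ E♭ F G A♭ B♭ C.
Scale degree 1 = D♭; 6th scale degree (up an octave) = B♭.
D♭ up to B♭ spans 13 letter names and 21 semitones — a major thirteenth.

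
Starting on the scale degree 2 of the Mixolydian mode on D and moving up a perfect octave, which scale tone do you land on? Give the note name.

E

The scale is D E F# G A B C.
The scale degree 2 is E; a perfect octave above that is E — scale degree 2.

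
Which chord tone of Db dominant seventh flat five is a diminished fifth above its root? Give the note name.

Db7b5 is spelled Db–F–Abb–Cb.
The root is Db. A diminished fifth above Db is Abb.
Abb is the chord's 5th.

Abb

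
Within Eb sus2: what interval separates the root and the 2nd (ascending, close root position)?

Spelling the chord: Eb-F-Bb.
The root is Eb and the 2nd is F.
From Eb to F is 2 semitones, exactly the major second.

major second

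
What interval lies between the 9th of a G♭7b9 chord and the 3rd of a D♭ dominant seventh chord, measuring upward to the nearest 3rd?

augmented 6th

The 9th of G♭7b9 is A𝄫; the 3rd of D♭ dominant seventh is F.
6 letter names make it a sixth; at 10 semitones (a half step wider than major) the quality is augmented.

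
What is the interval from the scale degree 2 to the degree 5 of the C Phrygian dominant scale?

augmented fourth

The scale runs C Db E F G Ab Bb.
The scale degree 2 is Db and the degree 5 is G.
From Db to G: 6 semitones over a fourth = augmented.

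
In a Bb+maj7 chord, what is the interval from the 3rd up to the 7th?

perfect fifth

The chord tones of Bbmaj7#5 (Bb augmented major seventh) are Bb–D–F#–A.
The 3rd is D and the 7th is A.
D up to A spans 5 letter names and 7 semitones — a perfect fifth.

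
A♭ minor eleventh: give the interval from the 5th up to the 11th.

minor seventh

A♭ minor eleventh is spelled A♭–C♭–E♭–G♭–B♭–D♭.
The 5th is E♭ and the 11th is D♭.
E♭ up to D♭ is 10 semitones, a half step narrower than a major seventh, so the interval is minor.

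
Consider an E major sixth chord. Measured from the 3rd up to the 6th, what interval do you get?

E6: E, G#, B, C#.
3rd = G#; 6th = C#.
G# up to C# spans 4 letter names and 5 semitones — a perfect fourth.

P4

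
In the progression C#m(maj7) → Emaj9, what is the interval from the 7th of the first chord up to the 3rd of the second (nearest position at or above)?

minor sixth

C#m(maj7) has B# as its 7th, and Emaj9 has G# as its 3rd.
B# up to G# is 8 semitones, a half step narrower than a major sixth, so the interval is minor.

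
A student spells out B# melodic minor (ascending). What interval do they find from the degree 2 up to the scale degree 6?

Spelling B# melodic minor (ascending): B# C## D# E# F## G## A##.
Degree 2 = C##; 6th scale degree = G##.
C## up to G## spans 5 letter names and 7 semitones — a perfect fifth.

P5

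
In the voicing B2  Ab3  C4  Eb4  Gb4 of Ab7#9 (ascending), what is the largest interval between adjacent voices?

Adjacent intervals: B2→Ab3 = diminished seventh; Ab3→C4 = major third; C4→Eb4 = minor third; Eb4→Gb4 = minor third.
The largest is B2 to Ab3, a diminished seventh (9 semitones).

d7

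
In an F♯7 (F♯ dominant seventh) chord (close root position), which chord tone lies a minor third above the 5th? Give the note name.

Spelling the chord: F♯-A♯-C♯-E.
The 5th is C♯. A minor third above C♯ is E.
E is the chord's 7th.

E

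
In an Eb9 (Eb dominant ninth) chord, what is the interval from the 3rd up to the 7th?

diminished fifth

Eb dominant ninth is spelled Eb–G–Bb–Db–F.
3rd = G; 7th = Db.
G up to Db is 6 semitones, a half step narrower than a perfect fifth, so the interval is diminished.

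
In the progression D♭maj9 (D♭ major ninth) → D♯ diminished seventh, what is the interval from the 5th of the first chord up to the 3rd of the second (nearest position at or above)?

augmented sixth

The 5th of D♭maj9 (D♭ major ninth) is A♭; the 3rd of D♯ diminished seventh is F♯.
From A♭ to F♯: 10 semitones over a sixth = augmented.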